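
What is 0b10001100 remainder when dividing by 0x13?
Convert 0b10001100 (binary) → 128 + 8 + 4 = 140 (decimal)
Convert 0x13 (hexadecimal) → 1×16 + 3 = 19 (decimal)
Compute 140 mod 19 = 7
7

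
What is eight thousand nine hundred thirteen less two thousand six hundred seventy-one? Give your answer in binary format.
Convert eight thousand nine hundred thirteen (English words) → 8×1000 + 9×100 + 13 = 8913 (decimal)
Convert two thousand six hundred seventy-one (English words) → 2×1000 + 6×100 + 71 = 2671 (decimal)
Compute 8913 - 2671 = 6242
Convert 6242 (decimal) → 6242 = 4096 + 2048 + 64 + 32 + 2 → 0b1100001100010 (binary)
0b1100001100010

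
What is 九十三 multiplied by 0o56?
Convert 九十三 (Chinese numeral) → 9×10 + 3 = 93 (decimal)
Convert 0o56 (octal) → 5×8 + 6 = 46 (decimal)
Compute 93 × 46 = 4278
4278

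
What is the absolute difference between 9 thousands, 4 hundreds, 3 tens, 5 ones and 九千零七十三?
Convert 9 thousands, 4 hundreds, 3 tens, 5 ones (place-value notation) → 9×1000 + 4×100 + 3×10 + 5 = 9435 (decimal)
Convert 九千零七十三 (Chinese numeral) → 9×1000 + 7×10 + 3 = 9073 (decimal)
Compute |9435 - 9073| = 362
362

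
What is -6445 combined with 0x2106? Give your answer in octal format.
Convert 0x2106 (hexadecimal) → 2×4096 + 1×256 + 6 = 8454 (decimal)
Compute -6445 + 8454 = 2009
Convert 2009 (decimal) → 2009 = 3×512 + 7×64 + 3×8 + 1 → 0o3731 (octal)
0o3731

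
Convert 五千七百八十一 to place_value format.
Convert 五千七百八十一 (Chinese numeral) → 5×1000 + 7×100 + 8×10 + 1 = 5781 (decimal)
Convert 5781 (decimal) → 5781 = 5×1000 + 7×100 + 8×10 + 1 → 5 thousands, 7 hundreds, 8 tens, 1 one (place-value notation)
5 thousands, 7 hundreds, 8 tens, 1 one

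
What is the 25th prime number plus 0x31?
The 25th prime number = 97
Convert 0x31 (hexadecimal) → 3×16 + 1 = 49 (decimal)
Compute 97 + 49 = 146
146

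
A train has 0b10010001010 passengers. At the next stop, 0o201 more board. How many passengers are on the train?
Convert 0b10010001010 (binary) → 1024 + 128 + 8 + 2 = 1162 (decimal)
Convert 0o201 (octal) → 2×64 + 1 = 129 (decimal)
Compute 1162 + 129 = 1291
1291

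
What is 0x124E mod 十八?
Convert 0x124E (hexadecimal) → 1×4096 + 2×256 + 4×16 + 14 = 4686 (decimal)
Convert 十八 (Chinese numeral) → 1×10 + 8 = 18 (decimal)
Compute 4686 mod 18 = 6
6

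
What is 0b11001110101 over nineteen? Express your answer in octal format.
Convert 0b11001110101 (binary) → 1024 + 512 + 64 + 32 + 16 + 4 + 1 = 1653 (decimal)
Convert nineteen (English words) → 19 (decimal)
Compute 1653 ÷ 19 = 87
Convert 87 (decimal) → 87 = 1×64 + 2×8 + 7 → 0o127 (octal)
0o127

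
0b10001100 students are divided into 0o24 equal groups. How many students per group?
Convert 0b10001100 (binary) → 128 + 8 + 4 = 140 (decimal)
Convert 0o24 (octal) → 2×8 + 4 = 20 (decimal)
Compute 140 ÷ 20 = 7
7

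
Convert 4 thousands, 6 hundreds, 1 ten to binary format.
Convert 4 thousands, 6 hundreds, 1 ten (place-value notation) → 4×1000 + 6×100 + 1×10 = 4610 (decimal)
Convert 4610 (decimal) → 4610 = 4096 + 512 + 2 → 0b1001000000010 (binary)
0b1001000000010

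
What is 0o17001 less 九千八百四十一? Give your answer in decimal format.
Convert 0o17001 (octal) → 1×4096 + 7×512 + 1 = 7681 (decimal)
Convert 九千八百四十一 (Chinese numeral) → 9×1000 + 8×100 + 4×10 + 1 = 9841 (decimal)
Compute 7681 - 9841 = -2160
-2160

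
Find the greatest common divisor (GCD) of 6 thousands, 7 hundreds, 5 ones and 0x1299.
Convert 6 thousands, 7 hundreds, 5 ones (place-value notation) → 6×1000 + 7×100 + 5 = 6705 (decimal)
Convert 0x1299 (hexadecimal) → 1×4096 + 2×256 + 9×16 + 9 = 4761 (decimal)
Compute gcd(6705, 4761) = 9
9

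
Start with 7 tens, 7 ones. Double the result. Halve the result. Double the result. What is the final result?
Convert 7 tens, 7 ones (place-value notation) → 7×10 + 7 = 77 (decimal)
Start: 77
77 × 2 = 154
154 ÷ 2 = 77
77 × 2 = 154
154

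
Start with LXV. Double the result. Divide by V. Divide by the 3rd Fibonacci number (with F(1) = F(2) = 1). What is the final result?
Convert LXV (Roman numeral) → 50 + 10 + 5 = 65 (decimal)
Start: 65
65 × 2 = 130
Convert V (Roman numeral) → 5 (decimal)
130 ÷ 5 = 26
Convert the 3rd Fibonacci number (with F(1) = F(2) = 1) (Fibonacci index) → 1, 1, 2 → 2 (decimal)
26 ÷ 2 = 13
13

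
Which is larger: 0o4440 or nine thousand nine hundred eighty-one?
Convert 0o4440 (octal) → 4×512 + 4×64 + 4×8 = 2336 (decimal)
Convert nine thousand nine hundred eighty-one (English words) → 9×1000 + 9×100 + 81 = 9981 (decimal)
Compare 2336 vs 9981: larger = 9981
9981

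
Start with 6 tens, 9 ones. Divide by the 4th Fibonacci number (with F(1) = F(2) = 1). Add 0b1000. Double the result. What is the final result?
Convert 6 tens, 9 ones (place-value notation) → 6×10 + 9 = 69 (decimal)
Start: 69
Convert the 4th Fibonacci number (with F(1) = F(2) = 1) (Fibonacci index) → 1, 1, 2, 3 → 3 (decimal)
69 ÷ 3 = 23
Convert 0b1000 (binary) → 8 (decimal)
23 + 8 = 31
31 × 2 = 62
62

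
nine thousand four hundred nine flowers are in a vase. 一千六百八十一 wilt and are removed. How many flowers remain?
Convert nine thousand four hundred nine (English words) → 9×1000 + 4×100 + 9 = 9409 (decimal)
Convert 一千六百八十一 (Chinese numeral) → 1×1000 + 6×100 + 8×10 + 1 = 1681 (decimal)
Compute 9409 - 1681 = 7728
7728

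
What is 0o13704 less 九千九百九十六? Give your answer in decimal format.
Convert 0o13704 (octal) → 1×4096 + 3×512 + 7×64 + 4 = 6084 (decimal)
Convert 九千九百九十六 (Chinese numeral) → 9×1000 + 9×100 + 9×10 + 6 = 9996 (decimal)
Compute 6084 - 9996 = -3912
-3912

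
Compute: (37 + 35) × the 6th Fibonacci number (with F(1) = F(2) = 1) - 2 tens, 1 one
Convert the 6th Fibonacci number (with F(1) = F(2) = 1) (Fibonacci index) → 1, 1, 2, 3, 5, 8 → 8 (decimal)
Convert 2 tens, 1 one (place-value notation) → 2×10 + 1 = 21 (decimal)
Expression in decimal: (37 + 35) × 8 - 21
Parentheses first: 37 + 35 = 72
Multiply: 72 × 8 = 576
Subtract: 576 - 21 = 555
555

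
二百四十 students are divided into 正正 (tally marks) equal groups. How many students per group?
Convert 二百四十 (Chinese numeral) → 2×100 + 4×10 = 240 (decimal)
Convert 正正 (tally marks) → 5 + 5 = 10 (decimal)
Compute 240 ÷ 10 = 24
24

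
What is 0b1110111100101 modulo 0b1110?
Convert 0b1110111100101 (binary) → 4096 + 2048 + 1024 + 256 + 128 + 64 + 32 + 4 + 1 = 7653 (decimal)
Convert 0b1110 (binary) → 8 + 4 + 2 = 14 (decimal)
Compute 7653 mod 14 = 9
9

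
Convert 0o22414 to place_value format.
Convert 0o22414 (octal) → 2×4096 + 2×512 + 4×64 + 1×8 + 4 = 9484 (decimal)
Convert 9484 (decimal) → 9484 = 9×1000 + 4×100 + 8×10 + 4 → 9 thousands, 4 hundreds, 8 tens, 4 ones (place-value notation)
9 thousands, 4 hundreds, 8 tens, 4 ones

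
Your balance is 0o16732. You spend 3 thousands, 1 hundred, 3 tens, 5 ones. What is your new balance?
Convert 0o16732 (octal) → 1×4096 + 6×512 + 7×64 + 3×8 + 2 = 7642 (decimal)
Convert 3 thousands, 1 hundred, 3 tens, 5 ones (place-value notation) → 3×1000 + 1×100 + 3×10 + 5 = 3135 (decimal)
Compute 7642 - 3135 = 4507
4507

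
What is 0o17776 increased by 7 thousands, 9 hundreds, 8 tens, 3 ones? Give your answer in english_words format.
Convert 0o17776 (octal) → 1×4096 + 7×512 + 7×64 + 7×8 + 6 = 8190 (decimal)
Convert 7 thousands, 9 hundreds, 8 tens, 3 ones (place-value notation) → 7×1000 + 9×100 + 8×10 + 3 = 7983 (decimal)
Compute 8190 + 7983 = 16173
Convert 16173 (decimal) → 16173 = 16×1000 + 1×100 + 73 → sixteen thousand one hundred seventy-three (English words)
sixteen thousand one hundred seventy-three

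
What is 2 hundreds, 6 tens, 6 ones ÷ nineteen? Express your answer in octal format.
Convert 2 hundreds, 6 tens, 6 ones (place-value notation) → 2×100 + 6×10 + 6 = 266 (decimal)
Convert nineteen (English words) → 19 (decimal)
Compute 266 ÷ 19 = 14
Convert 14 (decimal) → 14 = 1×8 + 6 → 0o16 (octal)
0o16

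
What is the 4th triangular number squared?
The 4th triangular number = 4×5/2 = 10
Compute 10² = 10 × 10 = 100
100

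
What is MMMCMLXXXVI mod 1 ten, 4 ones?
Convert MMMCMLXXXVI (Roman numeral) → 1000 + 1000 + 1000 + 900 + 50 + 10 + 10 + 10 + 5 + 1 = 3986 (decimal)
Convert 1 ten, 4 ones (place-value notation) → 1×10 + 4 = 14 (decimal)
Compute 3986 mod 14 = 10
10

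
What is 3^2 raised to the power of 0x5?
Convert 3^2 (power) → 9 (decimal)
Convert 0x5 (hexadecimal) → 5 (decimal)
Compute 9 ^ 5 = 59049
59049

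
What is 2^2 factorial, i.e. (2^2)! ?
Convert 2^2 (power) → 4 (decimal)
Compute 4! = 24
24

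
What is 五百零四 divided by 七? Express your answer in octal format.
Convert 五百零四 (Chinese numeral) → 5×100 + 4 = 504 (decimal)
Convert 七 (Chinese numeral) → 7 (decimal)
Compute 504 ÷ 7 = 72
Convert 72 (decimal) → 72 = 1×64 + 1×8 → 0o110 (octal)
0o110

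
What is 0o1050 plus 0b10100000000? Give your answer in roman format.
Convert 0o1050 (octal) → 1×512 + 5×8 = 552 (decimal)
Convert 0b10100000000 (binary) → 1024 + 256 = 1280 (decimal)
Compute 552 + 1280 = 1832
Convert 1832 (decimal) → 1832 = 1000 + 500 + 100 + 100 + 100 + 10 + 10 + 10 + 1 + 1 → MDCCCXXXII (Roman numeral)
MDCCCXXXII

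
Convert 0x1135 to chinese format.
Convert 0x1135 (hexadecimal) → 1×4096 + 1×256 + 3×16 + 5 = 4405 (decimal)
Convert 4405 (decimal) → 4405 = 4×1000 + 4×100 + 5 → 四千四百零五 (Chinese numeral)
四千四百零五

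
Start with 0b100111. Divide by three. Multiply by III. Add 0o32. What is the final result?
Convert 0b100111 (binary) → 32 + 4 + 2 + 1 = 39 (decimal)
Start: 39
Convert three (English words) → 3 (decimal)
39 ÷ 3 = 13
Convert III (Roman numeral) → 1 + 1 + 1 = 3 (decimal)
13 × 3 = 39
Convert 0o32 (octal) → 3×8 + 2 = 26 (decimal)
39 + 26 = 65
65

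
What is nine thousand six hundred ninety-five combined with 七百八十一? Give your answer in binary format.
Convert nine thousand six hundred ninety-five (English words) → 9×1000 + 6×100 + 95 = 9695 (decimal)
Convert 七百八十一 (Chinese numeral) → 7×100 + 8×10 + 1 = 781 (decimal)
Compute 9695 + 781 = 10476
Convert 10476 (decimal) → 10476 = 8192 + 2048 + 128 + 64 + 32 + 8 + 4 → 0b10100011101100 (binary)
0b10100011101100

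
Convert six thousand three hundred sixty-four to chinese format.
Convert six thousand three hundred sixty-four (English words) → 6×1000 + 3×100 + 64 = 6364 (decimal)
Convert 6364 (decimal) → 6364 = 6×1000 + 3×100 + 6×10 + 4 → 六千三百六十四 (Chinese numeral)
六千三百六十四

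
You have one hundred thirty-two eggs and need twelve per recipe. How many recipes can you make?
Convert one hundred thirty-two (English words) → 1×100 + 32 = 132 (decimal)
Convert twelve (English words) → 12 (decimal)
Compute 132 ÷ 12 = 11
11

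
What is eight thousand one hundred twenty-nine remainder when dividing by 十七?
Convert eight thousand one hundred twenty-nine (English words) → 8×1000 + 1×100 + 29 = 8129 (decimal)
Convert 十七 (Chinese numeral) → 1×10 + 7 = 17 (decimal)
Compute 8129 mod 17 = 3
3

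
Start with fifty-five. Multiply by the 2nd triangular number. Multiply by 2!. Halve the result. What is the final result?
Convert fifty-five (English words) → 55 (decimal)
Start: 55
Convert the 2nd triangular number (triangular index) → 2×3/2 = 3 (decimal)
55 × 3 = 165
Convert 2! (factorial) → 2 (decimal)
165 × 2 = 330
330 ÷ 2 = 165
165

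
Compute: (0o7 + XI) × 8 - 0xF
Convert 0o7 (octal) → 7 (decimal)
Convert XI (Roman numeral) → 10 + 1 = 11 (decimal)
Convert 0xF (hexadecimal) → 15 (decimal)
Expression in decimal: (7 + 11) × 8 - 15
Parentheses first: 7 + 11 = 18
Multiply: 18 × 8 = 144
Subtract: 144 - 15 = 129
129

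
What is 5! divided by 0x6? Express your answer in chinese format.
Convert 5! (factorial) → 120 (decimal)
Convert 0x6 (hexadecimal) → 6 (decimal)
Compute 120 ÷ 6 = 20
Convert 20 (decimal) → 20 = 2×10 → 二十 (Chinese numeral)
二十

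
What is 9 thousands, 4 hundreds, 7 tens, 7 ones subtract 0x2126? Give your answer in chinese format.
Convert 9 thousands, 4 hundreds, 7 tens, 7 ones (place-value notation) → 9×1000 + 4×100 + 7×10 + 7 = 9477 (decimal)
Convert 0x2126 (hexadecimal) → 2×4096 + 1×256 + 2×16 + 6 = 8486 (decimal)
Compute 9477 - 8486 = 991
Convert 991 (decimal) → 991 = 9×100 + 9×10 + 1 → 九百九十一 (Chinese numeral)
九百九十一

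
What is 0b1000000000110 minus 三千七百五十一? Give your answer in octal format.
Convert 0b1000000000110 (binary) → 4096 + 4 + 2 = 4102 (decimal)
Convert 三千七百五十一 (Chinese numeral) → 3×1000 + 7×100 + 5×10 + 1 = 3751 (decimal)
Compute 4102 - 3751 = 351
Convert 351 (decimal) → 351 = 5×64 + 3×8 + 7 → 0o537 (octal)
0o537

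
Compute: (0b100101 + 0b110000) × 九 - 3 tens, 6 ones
Convert 0b100101 (binary) → 32 + 4 + 1 = 37 (decimal)
Convert 0b110000 (binary) → 32 + 16 = 48 (decimal)
Convert 九 (Chinese numeral) → 9 (decimal)
Convert 3 tens, 6 ones (place-value notation) → 3×10 + 6 = 36 (decimal)
Expression in decimal: (37 + 48) × 9 - 36
Parentheses first: 37 + 48 = 85
Multiply: 85 × 9 = 765
Subtract: 765 - 36 = 729
729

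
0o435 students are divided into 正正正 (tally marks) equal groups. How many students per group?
Convert 0o435 (octal) → 4×64 + 3×8 + 5 = 285 (decimal)
Convert 正正正 (tally marks) → 5 + 5 + 5 = 15 (decimal)
Compute 285 ÷ 15 = 19
19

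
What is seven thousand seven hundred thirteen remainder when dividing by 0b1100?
Convert seven thousand seven hundred thirteen (English words) → 7×1000 + 7×100 + 13 = 7713 (decimal)
Convert 0b1100 (binary) → 8 + 4 = 12 (decimal)
Compute 7713 mod 12 = 9
9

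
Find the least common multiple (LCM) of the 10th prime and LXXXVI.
Convert the 10th prime (prime index) → 29 (decimal)
Convert LXXXVI (Roman numeral) → 50 + 10 + 10 + 10 + 5 + 1 = 86 (decimal)
Compute lcm(29, 86) = 2494
2494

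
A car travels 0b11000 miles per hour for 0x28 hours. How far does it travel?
Convert 0b11000 (binary) → 16 + 8 = 24 (decimal)
Convert 0x28 (hexadecimal) → 2×16 + 8 = 40 (decimal)
Compute 24 × 40 = 960
960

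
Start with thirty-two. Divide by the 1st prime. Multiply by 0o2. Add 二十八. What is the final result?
Convert thirty-two (English words) → 32 (decimal)
Start: 32
Convert the 1st prime (prime index) → 2 (decimal)
32 ÷ 2 = 16
Convert 0o2 (octal) → 2 (decimal)
16 × 2 = 32
Convert 二十八 (Chinese numeral) → 2×10 + 8 = 28 (decimal)
32 + 28 = 60
60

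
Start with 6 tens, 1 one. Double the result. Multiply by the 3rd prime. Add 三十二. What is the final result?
Convert 6 tens, 1 one (place-value notation) → 6×10 + 1 = 61 (decimal)
Start: 61
61 × 2 = 122
Convert the 3rd prime (prime index) → 5 (decimal)
122 × 5 = 610
Convert 三十二 (Chinese numeral) → 3×10 + 2 = 32 (decimal)
610 + 32 = 642
642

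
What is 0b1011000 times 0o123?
Convert 0b1011000 (binary) → 64 + 16 + 8 = 88 (decimal)
Convert 0o123 (octal) → 1×64 + 2×8 + 3 = 83 (decimal)
Compute 88 × 83 = 7304
7304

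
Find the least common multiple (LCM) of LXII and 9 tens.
Convert LXII (Roman numeral) → 50 + 10 + 1 + 1 = 62 (decimal)
Convert 9 tens (place-value notation) → 9×10 = 90 (decimal)
Compute lcm(62, 90) = 2790
2790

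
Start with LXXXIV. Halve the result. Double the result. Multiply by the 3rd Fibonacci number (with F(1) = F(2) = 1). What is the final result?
Convert LXXXIV (Roman numeral) → 50 + 10 + 10 + 10 + 4 = 84 (decimal)
Start: 84
84 ÷ 2 = 42
42 × 2 = 84
Convert the 3rd Fibonacci number (with F(1) = F(2) = 1) (Fibonacci index) → 1, 1, 2 → 2 (decimal)
84 × 2 = 168
168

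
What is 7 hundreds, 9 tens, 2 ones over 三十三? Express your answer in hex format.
Convert 7 hundreds, 9 tens, 2 ones (place-value notation) → 7×100 + 9×10 + 2 = 792 (decimal)
Convert 三十三 (Chinese numeral) → 3×10 + 3 = 33 (decimal)
Compute 792 ÷ 33 = 24
Convert 24 (decimal) → 24 = 1×16 + 8 → 0x18 (hexadecimal)
0x18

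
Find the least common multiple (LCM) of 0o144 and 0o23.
Convert 0o144 (octal) → 1×64 + 4×8 + 4 = 100 (decimal)
Convert 0o23 (octal) → 2×8 + 3 = 19 (decimal)
Compute lcm(100, 19) = 1900
1900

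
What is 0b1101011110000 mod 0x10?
Convert 0b1101011110000 (binary) → 4096 + 2048 + 512 + 128 + 64 + 32 + 16 = 6896 (decimal)
Convert 0x10 (hexadecimal) → 1×16 = 16 (decimal)
Compute 6896 mod 16 = 0
0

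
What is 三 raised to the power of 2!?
Convert 三 (Chinese numeral) → 3 (decimal)
Convert 2! (factorial) → 2 (decimal)
Compute 3 ^ 2 = 9
9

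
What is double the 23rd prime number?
The 23rd prime number = 83
Compute 83 × 2 = 166
166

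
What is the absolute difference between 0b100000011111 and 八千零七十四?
Convert 0b100000011111 (binary) → 2048 + 16 + 8 + 4 + 2 + 1 = 2079 (decimal)
Convert 八千零七十四 (Chinese numeral) → 8×1000 + 7×10 + 4 = 8074 (decimal)
Compute |2079 - 8074| = 5995
5995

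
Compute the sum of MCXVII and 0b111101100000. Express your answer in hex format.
Convert MCXVII (Roman numeral) → 1000 + 100 + 10 + 5 + 1 + 1 = 1117 (decimal)
Convert 0b111101100000 (binary) → 2048 + 1024 + 512 + 256 + 64 + 32 = 3936 (decimal)
Compute 1117 + 3936 = 5053
Convert 5053 (decimal) → 5053 = 1×4096 + 3×256 + 11×16 + 13 → 0x13BD (hexadecimal)
0x13BD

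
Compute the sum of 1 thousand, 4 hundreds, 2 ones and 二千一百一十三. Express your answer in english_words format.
Convert 1 thousand, 4 hundreds, 2 ones (place-value notation) → 1×1000 + 4×100 + 2 = 1402 (decimal)
Convert 二千一百一十三 (Chinese numeral) → 2×1000 + 1×100 + 1×10 + 3 = 2113 (decimal)
Compute 1402 + 2113 = 3515
Convert 3515 (decimal) → 3515 = 3×1000 + 5×100 + 15 → three thousand five hundred fifteen (English words)
three thousand five hundred fifteen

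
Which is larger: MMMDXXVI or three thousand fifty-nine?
Convert MMMDXXVI (Roman numeral) → 1000 + 1000 + 1000 + 500 + 10 + 10 + 5 + 1 = 3526 (decimal)
Convert three thousand fifty-nine (English words) → 3×1000 + 59 = 3059 (decimal)
Compare 3526 vs 3059: larger = 3526
3526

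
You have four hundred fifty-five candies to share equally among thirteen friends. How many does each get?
Convert four hundred fifty-five (English words) → 4×100 + 55 = 455 (decimal)
Convert thirteen (English words) → 13 (decimal)
Compute 455 ÷ 13 = 35
35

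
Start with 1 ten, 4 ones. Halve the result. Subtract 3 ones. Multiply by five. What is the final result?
Convert 1 ten, 4 ones (place-value notation) → 1×10 + 4 = 14 (decimal)
Start: 14
14 ÷ 2 = 7
Convert 3 ones (place-value notation) → 3 (decimal)
7 - 3 = 4
Convert five (English words) → 5 (decimal)
4 × 5 = 20
20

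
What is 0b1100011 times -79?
Convert 0b1100011 (binary) → 64 + 32 + 2 + 1 = 99 (decimal)
Compute 99 × -79 = -7821
-7821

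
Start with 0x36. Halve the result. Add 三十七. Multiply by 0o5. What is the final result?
Convert 0x36 (hexadecimal) → 3×16 + 6 = 54 (decimal)
Start: 54
54 ÷ 2 = 27
Convert 三十七 (Chinese numeral) → 3×10 + 7 = 37 (decimal)
27 + 37 = 64
Convert 0o5 (octal) → 5 (decimal)
64 × 5 = 320
320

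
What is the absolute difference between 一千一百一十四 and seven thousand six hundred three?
Convert 一千一百一十四 (Chinese numeral) → 1×1000 + 1×100 + 1×10 + 4 = 1114 (decimal)
Convert seven thousand six hundred three (English words) → 7×1000 + 6×100 + 3 = 7603 (decimal)
Compute |1114 - 7603| = 6489
6489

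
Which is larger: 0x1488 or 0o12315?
Convert 0x1488 (hexadecimal) → 1×4096 + 4×256 + 8×16 + 8 = 5256 (decimal)
Convert 0o12315 (octal) → 1×4096 + 2×512 + 3×64 + 1×8 + 5 = 5325 (decimal)
Compare 5256 vs 5325: larger = 5325
5325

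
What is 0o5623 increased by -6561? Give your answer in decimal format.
Convert 0o5623 (octal) → 5×512 + 6×64 + 2×8 + 3 = 2963 (decimal)
Compute 2963 + -6561 = -3598
-3598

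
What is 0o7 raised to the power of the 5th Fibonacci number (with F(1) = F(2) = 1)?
Convert 0o7 (octal) → 7 (decimal)
Convert the 5th Fibonacci number (with F(1) = F(2) = 1) (Fibonacci index) → 1, 1, 2, 3, 5 → 5 (decimal)
Compute 7 ^ 5 = 16807
16807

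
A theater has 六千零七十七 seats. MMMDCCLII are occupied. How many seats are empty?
Convert 六千零七十七 (Chinese numeral) → 6×1000 + 7×10 + 7 = 6077 (decimal)
Convert MMMDCCLII (Roman numeral) → 1000 + 1000 + 1000 + 500 + 100 + 100 + 50 + 1 + 1 = 3752 (decimal)
Compute 6077 - 3752 = 2325
2325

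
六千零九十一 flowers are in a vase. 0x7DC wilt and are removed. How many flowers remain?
Convert 六千零九十一 (Chinese numeral) → 6×1000 + 9×10 + 1 = 6091 (decimal)
Convert 0x7DC (hexadecimal) → 7×256 + 13×16 + 12 = 2012 (decimal)
Compute 6091 - 2012 = 4079
4079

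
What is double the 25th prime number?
The 25th prime number = 97
Compute 97 × 2 = 194
194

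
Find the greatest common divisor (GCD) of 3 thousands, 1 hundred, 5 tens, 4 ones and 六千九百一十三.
Convert 3 thousands, 1 hundred, 5 tens, 4 ones (place-value notation) → 3×1000 + 1×100 + 5×10 + 4 = 3154 (decimal)
Convert 六千九百一十三 (Chinese numeral) → 6×1000 + 9×100 + 1×10 + 3 = 6913 (decimal)
Compute gcd(3154, 6913) = 1
1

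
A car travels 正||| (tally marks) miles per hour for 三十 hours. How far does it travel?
Convert 正||| (tally marks) → 5 + 3 = 8 (decimal)
Convert 三十 (Chinese numeral) → 3×10 = 30 (decimal)
Compute 8 × 30 = 240
240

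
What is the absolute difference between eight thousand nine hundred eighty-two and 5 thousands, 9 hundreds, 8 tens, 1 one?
Convert eight thousand nine hundred eighty-two (English words) → 8×1000 + 9×100 + 82 = 8982 (decimal)
Convert 5 thousands, 9 hundreds, 8 tens, 1 one (place-value notation) → 5×1000 + 9×100 + 8×10 + 1 = 5981 (decimal)
Compute |8982 - 5981| = 3001
3001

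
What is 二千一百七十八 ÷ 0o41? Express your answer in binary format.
Convert 二千一百七十八 (Chinese numeral) → 2×1000 + 1×100 + 7×10 + 8 = 2178 (decimal)
Convert 0o41 (octal) → 4×8 + 1 = 33 (decimal)
Compute 2178 ÷ 33 = 66
Convert 66 (decimal) → 66 = 64 + 2 → 0b1000010 (binary)
0b1000010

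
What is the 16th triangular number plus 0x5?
The 16th triangular number = 16×17/2 = 136
Convert 0x5 (hexadecimal) → 5 (decimal)
Compute 136 + 5 = 141
141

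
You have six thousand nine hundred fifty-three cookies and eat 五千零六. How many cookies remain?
Convert six thousand nine hundred fifty-three (English words) → 6×1000 + 9×100 + 53 = 6953 (decimal)
Convert 五千零六 (Chinese numeral) → 5×1000 + 6 = 5006 (decimal)
Compute 6953 - 5006 = 1947
1947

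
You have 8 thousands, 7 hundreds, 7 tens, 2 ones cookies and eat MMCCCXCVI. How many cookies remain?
Convert 8 thousands, 7 hundreds, 7 tens, 2 ones (place-value notation) → 8×1000 + 7×100 + 7×10 + 2 = 8772 (decimal)
Convert MMCCCXCVI (Roman numeral) → 1000 + 1000 + 100 + 100 + 100 + 90 + 5 + 1 = 2396 (decimal)
Compute 8772 - 2396 = 6376
6376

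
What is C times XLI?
Convert C (Roman numeral) → 100 (decimal)
Convert XLI (Roman numeral) → 40 + 1 = 41 (decimal)
Compute 100 × 41 = 4100
4100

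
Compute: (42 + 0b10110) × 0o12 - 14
Convert 0b10110 (binary) → 16 + 4 + 2 = 22 (decimal)
Convert 0o12 (octal) → 1×8 + 2 = 10 (decimal)
Expression in decimal: (42 + 22) × 10 - 14
Parentheses first: 42 + 22 = 64
Multiply: 64 × 10 = 640
Subtract: 640 - 14 = 626
626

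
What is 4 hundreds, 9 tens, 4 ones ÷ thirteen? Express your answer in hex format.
Convert 4 hundreds, 9 tens, 4 ones (place-value notation) → 4×100 + 9×10 + 4 = 494 (decimal)
Convert thirteen (English words) → 13 (decimal)
Compute 494 ÷ 13 = 38
Convert 38 (decimal) → 38 = 2×16 + 6 → 0x26 (hexadecimal)
0x26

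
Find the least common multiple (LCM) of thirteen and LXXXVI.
Convert thirteen (English words) → 13 (decimal)
Convert LXXXVI (Roman numeral) → 50 + 10 + 10 + 10 + 5 + 1 = 86 (decimal)
Compute lcm(13, 86) = 1118
1118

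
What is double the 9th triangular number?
The 9th triangular number = 9×10/2 = 45
Compute 45 × 2 = 90
90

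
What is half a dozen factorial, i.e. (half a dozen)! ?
Convert half a dozen (colloquial) → 6 (decimal)
Compute 6! = 720
720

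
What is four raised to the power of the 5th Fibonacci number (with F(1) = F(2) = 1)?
Convert four (English words) → 4 (decimal)
Convert the 5th Fibonacci number (with F(1) = F(2) = 1) (Fibonacci index) → 1, 1, 2, 3, 5 → 5 (decimal)
Compute 4 ^ 5 = 1024
1024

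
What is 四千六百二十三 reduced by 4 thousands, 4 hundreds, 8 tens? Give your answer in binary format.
Convert 四千六百二十三 (Chinese numeral) → 4×1000 + 6×100 + 2×10 + 3 = 4623 (decimal)
Convert 4 thousands, 4 hundreds, 8 tens (place-value notation) → 4×1000 + 4×100 + 8×10 = 4480 (decimal)
Compute 4623 - 4480 = 143
Convert 143 (decimal) → 143 = 128 + 8 + 4 + 2 + 1 → 0b10001111 (binary)
0b10001111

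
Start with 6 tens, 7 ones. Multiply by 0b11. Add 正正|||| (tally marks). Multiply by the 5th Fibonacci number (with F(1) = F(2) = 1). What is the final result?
Convert 6 tens, 7 ones (place-value notation) → 6×10 + 7 = 67 (decimal)
Start: 67
Convert 0b11 (binary) → 2 + 1 = 3 (decimal)
67 × 3 = 201
Convert 正正|||| (tally marks) → 5 + 5 + 4 = 14 (decimal)
201 + 14 = 215
Convert the 5th Fibonacci number (with F(1) = F(2) = 1) (Fibonacci index) → 1, 1, 2, 3, 5 → 5 (decimal)
215 × 5 = 1075
1075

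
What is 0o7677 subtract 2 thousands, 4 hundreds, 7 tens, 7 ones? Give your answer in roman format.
Convert 0o7677 (octal) → 7×512 + 6×64 + 7×8 + 7 = 4031 (decimal)
Convert 2 thousands, 4 hundreds, 7 tens, 7 ones (place-value notation) → 2×1000 + 4×100 + 7×10 + 7 = 2477 (decimal)
Compute 4031 - 2477 = 1554
Convert 1554 (decimal) → 1554 = 1000 + 500 + 50 + 4 → MDLIV (Roman numeral)
MDLIV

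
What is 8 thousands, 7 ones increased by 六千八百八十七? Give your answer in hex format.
Convert 8 thousands, 7 ones (place-value notation) → 8×1000 + 7 = 8007 (decimal)
Convert 六千八百八十七 (Chinese numeral) → 6×1000 + 8×100 + 8×10 + 7 = 6887 (decimal)
Compute 8007 + 6887 = 14894
Convert 14894 (decimal) → 14894 = 3×4096 + 10×256 + 2×16 + 14 → 0x3A2E (hexadecimal)
0x3A2E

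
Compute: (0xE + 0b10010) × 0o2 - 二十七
Convert 0xE (hexadecimal) → 14 (decimal)
Convert 0b10010 (binary) → 16 + 2 = 18 (decimal)
Convert 0o2 (octal) → 2 (decimal)
Convert 二十七 (Chinese numeral) → 2×10 + 7 = 27 (decimal)
Expression in decimal: (14 + 18) × 2 - 27
Parentheses first: 14 + 18 = 32
Multiply: 32 × 2 = 64
Subtract: 64 - 27 = 37
37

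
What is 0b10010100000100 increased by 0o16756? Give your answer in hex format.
Convert 0b10010100000100 (binary) → 8192 + 1024 + 256 + 4 = 9476 (decimal)
Convert 0o16756 (octal) → 1×4096 + 6×512 + 7×64 + 5×8 + 6 = 7662 (decimal)
Compute 9476 + 7662 = 17138
Convert 17138 (decimal) → 17138 = 4×4096 + 2×256 + 15×16 + 2 → 0x42F2 (hexadecimal)
0x42F2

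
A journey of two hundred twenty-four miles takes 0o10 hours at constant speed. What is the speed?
Convert two hundred twenty-four (English words) → 2×100 + 24 = 224 (decimal)
Convert 0o10 (octal) → 1×8 = 8 (decimal)
Compute 224 ÷ 8 = 28
28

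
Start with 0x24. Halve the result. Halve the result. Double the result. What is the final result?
Convert 0x24 (hexadecimal) → 2×16 + 4 = 36 (decimal)
Start: 36
36 ÷ 2 = 18
18 ÷ 2 = 9
9 × 2 = 18
18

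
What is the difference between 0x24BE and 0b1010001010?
Convert 0x24BE (hexadecimal) → 2×4096 + 4×256 + 11×16 + 14 = 9406 (decimal)
Convert 0b1010001010 (binary) → 512 + 128 + 8 + 2 = 650 (decimal)
Difference: |9406 - 650| = 8756
8756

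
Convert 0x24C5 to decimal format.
Convert 0x24C5 (hexadecimal) → 2×4096 + 4×256 + 12×16 + 5 = 9413 (decimal)
9413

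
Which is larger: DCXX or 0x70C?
Convert DCXX (Roman numeral) → 500 + 100 + 10 + 10 = 620 (decimal)
Convert 0x70C (hexadecimal) → 7×256 + 12 = 1804 (decimal)
Compare 620 vs 1804: larger = 1804
1804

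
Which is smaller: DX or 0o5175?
Convert DX (Roman numeral) → 500 + 10 = 510 (decimal)
Convert 0o5175 (octal) → 5×512 + 1×64 + 7×8 + 5 = 2685 (decimal)
Compare 510 vs 2685: smaller = 510
510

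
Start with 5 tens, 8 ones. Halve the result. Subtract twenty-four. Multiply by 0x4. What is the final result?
Convert 5 tens, 8 ones (place-value notation) → 5×10 + 8 = 58 (decimal)
Start: 58
58 ÷ 2 = 29
Convert twenty-four (English words) → 24 (decimal)
29 - 24 = 5
Convert 0x4 (hexadecimal) → 4 (decimal)
5 × 4 = 20
20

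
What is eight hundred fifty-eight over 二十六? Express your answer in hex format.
Convert eight hundred fifty-eight (English words) → 8×100 + 58 = 858 (decimal)
Convert 二十六 (Chinese numeral) → 2×10 + 6 = 26 (decimal)
Compute 858 ÷ 26 = 33
Convert 33 (decimal) → 33 = 2×16 + 1 → 0x21 (hexadecimal)
0x21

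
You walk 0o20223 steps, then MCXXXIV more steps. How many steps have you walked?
Convert 0o20223 (octal) → 2×4096 + 2×64 + 2×8 + 3 = 8339 (decimal)
Convert MCXXXIV (Roman numeral) → 1000 + 100 + 10 + 10 + 10 + 4 = 1134 (decimal)
Compute 8339 + 1134 = 9473
9473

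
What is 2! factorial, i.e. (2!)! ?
Convert 2! (factorial) → 2 (decimal)
Compute 2! = 2
2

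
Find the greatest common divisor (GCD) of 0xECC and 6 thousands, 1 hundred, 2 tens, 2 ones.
Convert 0xECC (hexadecimal) → 14×256 + 12×16 + 12 = 3788 (decimal)
Convert 6 thousands, 1 hundred, 2 tens, 2 ones (place-value notation) → 6×1000 + 1×100 + 2×10 + 2 = 6122 (decimal)
Compute gcd(3788, 6122) = 2
2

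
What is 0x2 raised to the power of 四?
Convert 0x2 (hexadecimal) → 2 (decimal)
Convert 四 (Chinese numeral) → 4 (decimal)
Compute 2 ^ 4 = 16
16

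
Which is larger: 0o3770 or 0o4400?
Convert 0o3770 (octal) → 3×512 + 7×64 + 7×8 = 2040 (decimal)
Convert 0o4400 (octal) → 4×512 + 4×64 = 2304 (decimal)
Compare 2040 vs 2304: larger = 2304
2304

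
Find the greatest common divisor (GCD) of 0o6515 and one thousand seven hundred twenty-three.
Convert 0o6515 (octal) → 6×512 + 5×64 + 1×8 + 5 = 3405 (decimal)
Convert one thousand seven hundred twenty-three (English words) → 1×1000 + 7×100 + 23 = 1723 (decimal)
Compute gcd(3405, 1723) = 1
1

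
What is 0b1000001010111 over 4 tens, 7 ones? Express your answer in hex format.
Convert 0b1000001010111 (binary) → 4096 + 64 + 16 + 4 + 2 + 1 = 4183 (decimal)
Convert 4 tens, 7 ones (place-value notation) → 4×10 + 7 = 47 (decimal)
Compute 4183 ÷ 47 = 89
Convert 89 (decimal) → 89 = 5×16 + 9 → 0x59 (hexadecimal)
0x59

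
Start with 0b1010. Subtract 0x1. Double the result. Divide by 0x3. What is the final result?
Convert 0b1010 (binary) → 8 + 2 = 10 (decimal)
Start: 10
Convert 0x1 (hexadecimal) → 1 (decimal)
10 - 1 = 9
9 × 2 = 18
Convert 0x3 (hexadecimal) → 3 (decimal)
18 ÷ 3 = 6
6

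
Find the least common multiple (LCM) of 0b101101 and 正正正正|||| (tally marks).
Convert 0b101101 (binary) → 32 + 8 + 4 + 1 = 45 (decimal)
Convert 正正正正|||| (tally marks) → 5 + 5 + 5 + 5 + 4 = 24 (decimal)
Compute lcm(45, 24) = 360
360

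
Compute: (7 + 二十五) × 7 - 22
Convert 二十五 (Chinese numeral) → 2×10 + 5 = 25 (decimal)
Expression in decimal: (7 + 25) × 7 - 22
Parentheses first: 7 + 25 = 32
Multiply: 32 × 7 = 224
Subtract: 224 - 22 = 202
202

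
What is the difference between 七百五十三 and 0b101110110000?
Convert 七百五十三 (Chinese numeral) → 7×100 + 5×10 + 3 = 753 (decimal)
Convert 0b101110110000 (binary) → 2048 + 512 + 256 + 128 + 32 + 16 = 2992 (decimal)
Difference: |753 - 2992| = 2239
2239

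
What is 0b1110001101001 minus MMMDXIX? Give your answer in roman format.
Convert 0b1110001101001 (binary) → 4096 + 2048 + 1024 + 64 + 32 + 8 + 1 = 7273 (decimal)
Convert MMMDXIX (Roman numeral) → 1000 + 1000 + 1000 + 500 + 10 + 9 = 3519 (decimal)
Compute 7273 - 3519 = 3754
Convert 3754 (decimal) → 3754 = 1000 + 1000 + 1000 + 500 + 100 + 100 + 50 + 4 → MMMDCCLIV (Roman numeral)
MMMDCCLIV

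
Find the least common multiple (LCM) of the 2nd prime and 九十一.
Convert the 2nd prime (prime index) → 3 (decimal)
Convert 九十一 (Chinese numeral) → 9×10 + 1 = 91 (decimal)
Compute lcm(3, 91) = 273
273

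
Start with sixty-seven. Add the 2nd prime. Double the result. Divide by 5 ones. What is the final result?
Convert sixty-seven (English words) → 67 (decimal)
Start: 67
Convert the 2nd prime (prime index) → 3 (decimal)
67 + 3 = 70
70 × 2 = 140
Convert 5 ones (place-value notation) → 5 (decimal)
140 ÷ 5 = 28
28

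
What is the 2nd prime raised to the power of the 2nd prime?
Convert the 2nd prime (prime index) → 3 (decimal)
Convert the 2nd prime (prime index) → 3 (decimal)
Compute 3 ^ 3 = 27
27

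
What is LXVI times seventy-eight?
Convert LXVI (Roman numeral) → 50 + 10 + 5 + 1 = 66 (decimal)
Convert seventy-eight (English words) → 78 (decimal)
Compute 66 × 78 = 5148
5148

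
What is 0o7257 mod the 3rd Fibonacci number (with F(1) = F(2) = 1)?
Convert 0o7257 (octal) → 7×512 + 2×64 + 5×8 + 7 = 3759 (decimal)
Convert the 3rd Fibonacci number (with F(1) = F(2) = 1) (Fibonacci index) → 1, 1, 2 → 2 (decimal)
Compute 3759 mod 2 = 1
1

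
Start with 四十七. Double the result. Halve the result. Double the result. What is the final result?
Convert 四十七 (Chinese numeral) → 4×10 + 7 = 47 (decimal)
Start: 47
47 × 2 = 94
94 ÷ 2 = 47
47 × 2 = 94
94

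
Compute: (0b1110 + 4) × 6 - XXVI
Convert 0b1110 (binary) → 8 + 4 + 2 = 14 (decimal)
Convert XXVI (Roman numeral) → 10 + 10 + 5 + 1 = 26 (decimal)
Expression in decimal: (14 + 4) × 6 - 26
Parentheses first: 14 + 4 = 18
Multiply: 18 × 6 = 108
Subtract: 108 - 26 = 82
82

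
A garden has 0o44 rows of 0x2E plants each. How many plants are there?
Convert 0x2E (hexadecimal) → 2×16 + 14 = 46 (decimal)
Convert 0o44 (octal) → 4×8 + 4 = 36 (decimal)
Compute 46 × 36 = 1656
1656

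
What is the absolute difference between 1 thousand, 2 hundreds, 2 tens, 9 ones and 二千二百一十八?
Convert 1 thousand, 2 hundreds, 2 tens, 9 ones (place-value notation) → 1×1000 + 2×100 + 2×10 + 9 = 1229 (decimal)
Convert 二千二百一十八 (Chinese numeral) → 2×1000 + 2×100 + 1×10 + 8 = 2218 (decimal)
Compute |1229 - 2218| = 989
989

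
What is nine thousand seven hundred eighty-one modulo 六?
Convert nine thousand seven hundred eighty-one (English words) → 9×1000 + 7×100 + 81 = 9781 (decimal)
Convert 六 (Chinese numeral) → 6 (decimal)
Compute 9781 mod 6 = 1
1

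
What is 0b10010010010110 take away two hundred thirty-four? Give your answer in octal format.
Convert 0b10010010010110 (binary) → 8192 + 1024 + 128 + 16 + 4 + 2 = 9366 (decimal)
Convert two hundred thirty-four (English words) → 2×100 + 34 = 234 (decimal)
Compute 9366 - 234 = 9132
Convert 9132 (decimal) → 9132 = 2×4096 + 1×512 + 6×64 + 5×8 + 4 → 0o21654 (octal)
0o21654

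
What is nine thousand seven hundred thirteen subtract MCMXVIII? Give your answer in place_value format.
Convert nine thousand seven hundred thirteen (English words) → 9×1000 + 7×100 + 13 = 9713 (decimal)
Convert MCMXVIII (Roman numeral) → 1000 + 900 + 10 + 5 + 1 + 1 + 1 = 1918 (decimal)
Compute 9713 - 1918 = 7795
Convert 7795 (decimal) → 7795 = 7×1000 + 7×100 + 9×10 + 5 → 7 thousands, 7 hundreds, 9 tens, 5 ones (place-value notation)
7 thousands, 7 hundreds, 9 tens, 5 ones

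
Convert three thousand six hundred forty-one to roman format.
Convert three thousand six hundred forty-one (English words) → 3×1000 + 6×100 + 41 = 3641 (decimal)
Convert 3641 (decimal) → 3641 = 1000 + 1000 + 1000 + 500 + 100 + 40 + 1 → MMMDCXLI (Roman numeral)
MMMDCXLI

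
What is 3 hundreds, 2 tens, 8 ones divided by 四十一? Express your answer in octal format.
Convert 3 hundreds, 2 tens, 8 ones (place-value notation) → 3×100 + 2×10 + 8 = 328 (decimal)
Convert 四十一 (Chinese numeral) → 4×10 + 1 = 41 (decimal)
Compute 328 ÷ 41 = 8
Convert 8 (decimal) → 8 = 1×8 → 0o10 (octal)
0o10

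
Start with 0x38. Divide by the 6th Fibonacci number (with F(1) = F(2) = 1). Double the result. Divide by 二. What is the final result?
Convert 0x38 (hexadecimal) → 3×16 + 8 = 56 (decimal)
Start: 56
Convert the 6th Fibonacci number (with F(1) = F(2) = 1) (Fibonacci index) → 1, 1, 2, 3, 5, 8 → 8 (decimal)
56 ÷ 8 = 7
7 × 2 = 14
Convert 二 (Chinese numeral) → 2 (decimal)
14 ÷ 2 = 7
7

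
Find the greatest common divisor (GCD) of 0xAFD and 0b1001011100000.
Convert 0xAFD (hexadecimal) → 10×256 + 15×16 + 13 = 2813 (decimal)
Convert 0b1001011100000 (binary) → 4096 + 512 + 128 + 64 + 32 = 4832 (decimal)
Compute gcd(2813, 4832) = 1
1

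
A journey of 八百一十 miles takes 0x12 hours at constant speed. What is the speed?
Convert 八百一十 (Chinese numeral) → 8×100 + 1×10 = 810 (decimal)
Convert 0x12 (hexadecimal) → 1×16 + 2 = 18 (decimal)
Compute 810 ÷ 18 = 45
45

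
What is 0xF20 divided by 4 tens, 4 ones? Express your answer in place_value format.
Convert 0xF20 (hexadecimal) → 15×256 + 2×16 = 3872 (decimal)
Convert 4 tens, 4 ones (place-value notation) → 4×10 + 4 = 44 (decimal)
Compute 3872 ÷ 44 = 88
Convert 88 (decimal) → 88 = 8×10 + 8 → 8 tens, 8 ones (place-value notation)
8 tens, 8 ones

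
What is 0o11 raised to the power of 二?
Convert 0o11 (octal) → 1×8 + 1 = 9 (decimal)
Convert 二 (Chinese numeral) → 2 (decimal)
Compute 9 ^ 2 = 81
81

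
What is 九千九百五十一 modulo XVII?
Convert 九千九百五十一 (Chinese numeral) → 9×1000 + 9×100 + 5×10 + 1 = 9951 (decimal)
Convert XVII (Roman numeral) → 10 + 5 + 1 + 1 = 17 (decimal)
Compute 9951 mod 17 = 6
6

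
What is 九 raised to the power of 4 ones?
Convert 九 (Chinese numeral) → 9 (decimal)
Convert 4 ones (place-value notation) → 4 (decimal)
Compute 9 ^ 4 = 6561
6561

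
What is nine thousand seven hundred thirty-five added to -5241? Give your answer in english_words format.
Convert nine thousand seven hundred thirty-five (English words) → 9×1000 + 7×100 + 35 = 9735 (decimal)
Compute 9735 + -5241 = 4494
Convert 4494 (decimal) → 4494 = 4×1000 + 4×100 + 94 → four thousand four hundred ninety-four (English words)
four thousand four hundred ninety-four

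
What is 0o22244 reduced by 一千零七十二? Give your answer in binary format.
Convert 0o22244 (octal) → 2×4096 + 2×512 + 2×64 + 4×8 + 4 = 9380 (decimal)
Convert 一千零七十二 (Chinese numeral) → 1×1000 + 7×10 + 2 = 1072 (decimal)
Compute 9380 - 1072 = 8308
Convert 8308 (decimal) → 8308 = 8192 + 64 + 32 + 16 + 4 → 0b10000001110100 (binary)
0b10000001110100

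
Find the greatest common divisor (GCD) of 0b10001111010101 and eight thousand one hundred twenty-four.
Convert 0b10001111010101 (binary) → 8192 + 512 + 256 + 128 + 64 + 16 + 4 + 1 = 9173 (decimal)
Convert eight thousand one hundred twenty-four (English words) → 8×1000 + 1×100 + 24 = 8124 (decimal)
Compute gcd(9173, 8124) = 1
1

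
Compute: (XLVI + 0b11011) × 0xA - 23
Convert XLVI (Roman numeral) → 40 + 5 + 1 = 46 (decimal)
Convert 0b11011 (binary) → 16 + 8 + 2 + 1 = 27 (decimal)
Convert 0xA (hexadecimal) → 10 (decimal)
Expression in decimal: (46 + 27) × 10 - 23
Parentheses first: 46 + 27 = 73
Multiply: 73 × 10 = 730
Subtract: 730 - 23 = 707
707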